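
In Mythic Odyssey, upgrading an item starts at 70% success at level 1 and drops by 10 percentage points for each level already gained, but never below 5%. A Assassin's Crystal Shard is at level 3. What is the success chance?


raw_rate = 70 - 10 * (3 - 1)
= 70 - 10 * 2
= 70 - 20
= 50
Apply floor: max(50, 5) = 50%

50%


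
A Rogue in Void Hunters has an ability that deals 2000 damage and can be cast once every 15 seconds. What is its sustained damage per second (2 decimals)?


DPS = damage / cooldown
= 2000 / 15
= 133.33

133.33 DPS


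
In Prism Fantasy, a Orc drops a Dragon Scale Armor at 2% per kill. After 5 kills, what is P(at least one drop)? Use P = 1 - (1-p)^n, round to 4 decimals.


P(at least one) = 1 - P(none) = 1 - (1-p)^n
p = 2/100 = 0.02
1 - p = 0.98
(1 - p)^5 = 0.98^5 = 0.903921
P(at least one) = 1 - 0.903921 = 0.0961

0.0961


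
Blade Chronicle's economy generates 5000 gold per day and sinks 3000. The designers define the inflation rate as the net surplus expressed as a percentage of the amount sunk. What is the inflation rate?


Net gold = 5000 - 3000 = 2000
Inflation rate = net / sunk * 100 = 2000 / 3000 * 100
= 0.666667 * 100
= 66.67%

66.67%


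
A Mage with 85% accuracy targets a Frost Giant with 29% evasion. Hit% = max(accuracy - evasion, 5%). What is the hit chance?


accuracy - evasion = 85 - 29 = 56
Apply floor: max(56, 5) = 56
Hit chance = 56%

56%


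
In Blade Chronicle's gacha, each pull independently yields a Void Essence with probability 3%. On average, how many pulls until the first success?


Expected pulls for a geometric distribution = 1/p = 100 / rate%
= 100 / 3
= 33.33

33.33 pulls


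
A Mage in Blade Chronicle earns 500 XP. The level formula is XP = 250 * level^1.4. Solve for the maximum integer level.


XP = 250 * level^1.4, so level = (XP / 250)^(1/1.4)
= (500 / 250)^(1/1.4)
= 2.0^0.7143
= 1.6407
Floor: level = 1

level 1


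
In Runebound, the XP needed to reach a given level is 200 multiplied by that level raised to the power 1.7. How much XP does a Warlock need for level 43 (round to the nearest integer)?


XP = 200 * level^1.7
Substitute level = 43:
XP = 200 * 43^1.7
= 200 * 598.2688
= 119654

119654 XP


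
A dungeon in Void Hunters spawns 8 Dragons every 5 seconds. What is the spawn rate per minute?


Spawns per minute = count * (60 / interval)
= 8 * (60 / 5)
= 8 * 12.0
= 96.0

96.0 per minute


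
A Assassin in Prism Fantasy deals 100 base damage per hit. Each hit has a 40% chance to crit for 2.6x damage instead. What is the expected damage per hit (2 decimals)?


E[dmg] = base * (1 + crit_chance * (crit_mult - 1))
cc as decimal = 40/100 = 0.4
cm - 1 = 2.6 - 1 = 1.6
Bonus factor = 0.4 * 1.6 = 0.64
Total multiplier = 1 + 0.64 = 1.64
Expected damage = 100 * 1.64 = 164.00

164.00 damage


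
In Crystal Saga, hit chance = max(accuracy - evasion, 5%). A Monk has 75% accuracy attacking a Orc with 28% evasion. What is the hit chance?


accuracy - evasion = 75 - 28 = 47
Apply floor: max(47, 5) = 47
Hit chance = 47%

47%


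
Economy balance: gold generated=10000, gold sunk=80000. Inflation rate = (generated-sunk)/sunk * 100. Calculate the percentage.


Net gold = 10000 - 80000 = -70000
Inflation rate = net / sunk * 100 = -70000 / 80000 * 100
= -0.875 * 100
= -87.50%

-87.50%


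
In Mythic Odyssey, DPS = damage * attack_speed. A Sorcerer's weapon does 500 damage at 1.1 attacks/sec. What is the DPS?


DPS = damage * attack_speed
= 500 * 1.1
= 550.0

550.0 DPS


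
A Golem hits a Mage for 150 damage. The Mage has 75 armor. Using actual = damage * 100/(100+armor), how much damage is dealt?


actual = 150 * 100 / (100 + 75)
= 150 * 100 / 175
= 15000 / 175
= 85.71

85.71 damage


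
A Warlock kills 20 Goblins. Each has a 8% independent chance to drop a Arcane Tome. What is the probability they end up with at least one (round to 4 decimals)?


P(at least one) = 1 - P(none) = 1 - (1-p)^n
p = 8/100 = 0.08
1 - p = 0.92
(1 - p)^20 = 0.92^20 = 0.188693
P(at least one) = 1 - 0.188693 = 0.8113

0.8113


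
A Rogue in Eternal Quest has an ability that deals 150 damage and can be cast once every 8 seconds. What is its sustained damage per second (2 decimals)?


DPS = damage / cooldown
= 150 / 8
= 18.75

18.75 DPS


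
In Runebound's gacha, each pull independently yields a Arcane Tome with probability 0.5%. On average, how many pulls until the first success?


Expected pulls for a geometric distribution = 1/p = 100 / rate%
= 100 / 0.5
= 200.0

200.0 pulls


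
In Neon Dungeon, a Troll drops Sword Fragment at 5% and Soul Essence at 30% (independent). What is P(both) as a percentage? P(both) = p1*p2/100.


For independent events, P(both) = P(A) * P(B)
= 5% * 30%
= 150 / 100 %
= 1.5%

1.5%


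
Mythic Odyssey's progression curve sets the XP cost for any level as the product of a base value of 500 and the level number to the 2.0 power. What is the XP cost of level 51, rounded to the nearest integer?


XP = 500 * level^2.0
Substitute level = 51:
XP = 500 * 51^2.0
= 500 * 2601.0
= 1300500

1300500 XP


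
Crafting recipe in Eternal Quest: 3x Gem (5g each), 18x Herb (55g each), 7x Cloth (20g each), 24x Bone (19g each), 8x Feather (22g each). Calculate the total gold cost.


Cost breakdown:
  Gem: 3 * 5 = 15
  Herb: 18 * 55 = 990
  Cloth: 7 * 20 = 140
  Bone: 24 * 19 = 456
  Feather: 8 * 22 = 176
Total = 15 + 990 + 140 + 456 + 176 = 1777

1777 gold


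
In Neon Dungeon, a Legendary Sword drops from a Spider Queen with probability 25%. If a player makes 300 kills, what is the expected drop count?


Expected drops = kills * (drop_rate / 100)
= 300 * (25 / 100)
= 300 * 0.25
= 75.0

75.0 drops


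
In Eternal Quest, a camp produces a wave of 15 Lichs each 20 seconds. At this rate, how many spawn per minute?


Spawns per minute = count * (60 / interval)
= 15 * (60 / 20)
= 15 * 3.0
= 45.0

45.0 per minute


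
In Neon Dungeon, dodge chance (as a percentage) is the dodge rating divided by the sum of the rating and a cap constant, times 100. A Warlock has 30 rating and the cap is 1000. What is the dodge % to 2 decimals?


dodge% = 30 / (30 + 1000) * 100
= 30 / 1030 * 100
= 0.029126 * 100
= 2.91%

2.91%


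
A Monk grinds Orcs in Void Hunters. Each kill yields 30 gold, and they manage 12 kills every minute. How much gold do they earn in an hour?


Gold per minute = 30 * 12 = 360
Gold per hour = 360 * 60 = 21600

21600 gold/hour


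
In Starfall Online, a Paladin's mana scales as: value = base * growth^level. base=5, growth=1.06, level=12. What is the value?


value = base * growth^level
= 5 * 1.06^12
= 5 * 2.012196
= 10.06

10.06 mana


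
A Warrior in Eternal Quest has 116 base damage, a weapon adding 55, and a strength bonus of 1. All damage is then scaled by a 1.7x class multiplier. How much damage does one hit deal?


Sum base + weapon + str = 116 + 55 + 1 = 172
Multiply by 1.7:
172 * 1.7 = 292.4

292.4 damage


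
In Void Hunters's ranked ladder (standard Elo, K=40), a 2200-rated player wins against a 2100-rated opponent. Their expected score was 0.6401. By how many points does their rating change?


Elo update: delta = K * (S - Ea), where S = 1 (wins)
S - Ea = 1 - 0.6401 = 0.3599
Rating change = 40 * 0.3599
= 14.40

14.40 rating points


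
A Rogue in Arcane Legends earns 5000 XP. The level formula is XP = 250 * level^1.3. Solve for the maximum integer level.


XP = 250 * level^1.3, so level = (XP / 250)^(1/1.3)
= (5000 / 250)^(1/1.3)
= 20.0^0.7692
= 10.0183
Floor: level = 10

level 10


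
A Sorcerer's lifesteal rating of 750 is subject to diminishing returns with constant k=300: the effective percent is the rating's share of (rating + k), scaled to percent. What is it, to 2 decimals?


effective% = rating / (rating + k) * 100
= 750 / (750 + 300) * 100
= 750 / 1050 * 100
= 0.714286 * 100
= 71.43%

71.43%


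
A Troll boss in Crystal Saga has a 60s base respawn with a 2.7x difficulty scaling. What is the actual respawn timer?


Respawn time = base * multiplier
= 60 * 2.7
= 162.0 seconds

162.0 seconds


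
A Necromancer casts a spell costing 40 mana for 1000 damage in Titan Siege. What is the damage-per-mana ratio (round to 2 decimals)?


Efficiency = damage / mana
= 1000 / 40
= 25.00

25.00 dmg/mana


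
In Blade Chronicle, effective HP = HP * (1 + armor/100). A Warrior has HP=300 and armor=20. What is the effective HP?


EHP = 300 * (1 + 20/100)
= 300 * (1 + 0.2)
= 300 * 1.2
= 360.0

360.0 EHP


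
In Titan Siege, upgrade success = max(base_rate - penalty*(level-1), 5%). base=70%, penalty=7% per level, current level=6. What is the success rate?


raw_rate = 70 - 7 * (6 - 1)
= 70 - 7 * 5
= 70 - 35
= 35
Apply floor: max(35, 5) = 35%

35%


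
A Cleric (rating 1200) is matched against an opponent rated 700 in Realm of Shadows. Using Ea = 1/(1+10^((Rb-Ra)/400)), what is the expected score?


Elo expected score: Ea = 1/(1 + 10^((Rb-Ra)/400))
Rb - Ra = 700 - 1200 = -500
(Rb-Ra)/400 = -500/400 = -1.25
10^-1.25 = 0.056234
Ea = 1/(1 + 0.056234) = 1/1.056234 = 0.9468

0.9468


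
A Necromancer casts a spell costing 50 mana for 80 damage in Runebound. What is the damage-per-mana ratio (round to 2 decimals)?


Efficiency = damage / mana
= 80 / 50
= 1.60

1.60 dmg/mana


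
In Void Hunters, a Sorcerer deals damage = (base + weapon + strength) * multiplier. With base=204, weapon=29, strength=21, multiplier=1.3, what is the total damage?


Sum base + weapon + str = 204 + 29 + 21 = 254
Multiply by 1.3:
254 * 1.3 = 330.2

330.2 damage


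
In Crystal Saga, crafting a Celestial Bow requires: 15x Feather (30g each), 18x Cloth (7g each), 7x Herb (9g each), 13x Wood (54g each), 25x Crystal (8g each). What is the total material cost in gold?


Cost breakdown:
  Feather: 15 * 30 = 450
  Cloth: 18 * 7 = 126
  Herb: 7 * 9 = 63
  Wood: 13 * 54 = 702
  Crystal: 25 * 8 = 200
Total = 450 + 126 + 63 + 702 + 200 = 1541

1541 gold


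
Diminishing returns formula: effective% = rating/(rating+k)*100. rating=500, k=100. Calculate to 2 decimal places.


effective% = rating / (rating + k) * 100
= 500 / (500 + 100) * 100
= 500 / 600 * 100
= 0.833333 * 100
= 83.33%

83.33%


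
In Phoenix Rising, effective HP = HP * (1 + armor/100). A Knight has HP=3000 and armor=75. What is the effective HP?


EHP = 3000 * (1 + 75/100)
= 3000 * (1 + 0.75)
= 3000 * 1.75
= 5250.0

5250.0 EHP


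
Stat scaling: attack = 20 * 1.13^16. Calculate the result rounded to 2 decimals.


value = base * growth^level
= 20 * 1.13^16
= 20 * 7.067326
= 141.35

141.35 attack


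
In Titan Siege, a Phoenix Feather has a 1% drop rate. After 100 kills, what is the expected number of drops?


Expected drops = kills * (drop_rate / 100)
= 100 * (1 / 100)
= 100 * 0.01
= 1.0

1.0 drops


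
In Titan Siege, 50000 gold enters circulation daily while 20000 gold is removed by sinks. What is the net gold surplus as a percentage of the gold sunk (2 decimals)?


Net gold = 50000 - 20000 = 30000
Inflation rate = net / sunk * 100 = 30000 / 20000 * 100
= 1.5 * 100
= 150.00%

150.00%


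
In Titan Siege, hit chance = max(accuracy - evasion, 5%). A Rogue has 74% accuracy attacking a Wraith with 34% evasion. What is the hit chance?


accuracy - evasion = 74 - 34 = 40
Apply floor: max(40, 5) = 40
Hit chance = 40%

40%


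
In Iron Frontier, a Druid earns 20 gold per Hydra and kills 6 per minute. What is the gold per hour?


Gold per minute = 20 * 6 = 120
Gold per hour = 120 * 60 = 7200

7200 gold/hour


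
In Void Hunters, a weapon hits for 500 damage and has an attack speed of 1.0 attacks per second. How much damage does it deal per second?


DPS = damage * attack_speed
= 500 * 1.0
= 500.0

500.0 DPS


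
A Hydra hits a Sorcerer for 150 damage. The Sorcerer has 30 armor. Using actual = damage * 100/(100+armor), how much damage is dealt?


actual = 150 * 100 / (100 + 30)
= 150 * 100 / 130
= 15000 / 130
= 115.38

115.38 damage


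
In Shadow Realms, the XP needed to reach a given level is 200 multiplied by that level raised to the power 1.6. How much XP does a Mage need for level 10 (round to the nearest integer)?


XP = 200 * level^1.6
Substitute level = 10:
XP = 200 * 10^1.6
= 200 * 39.8107
= 7962

7962 XP


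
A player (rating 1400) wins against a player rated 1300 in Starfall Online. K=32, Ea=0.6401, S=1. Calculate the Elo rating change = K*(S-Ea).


Elo update: delta = K * (S - Ea), where S = 1 (wins)
S - Ea = 1 - 0.6401 = 0.3599
Rating change = 32 * 0.3599
= 11.52

11.52 rating points


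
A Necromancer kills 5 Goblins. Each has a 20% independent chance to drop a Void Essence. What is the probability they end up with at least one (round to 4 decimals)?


P(at least one) = 1 - P(none) = 1 - (1-p)^n
p = 20/100 = 0.2
1 - p = 0.8
(1 - p)^5 = 0.8^5 = 0.327680
P(at least one) = 1 - 0.327680 = 0.6723

0.6723


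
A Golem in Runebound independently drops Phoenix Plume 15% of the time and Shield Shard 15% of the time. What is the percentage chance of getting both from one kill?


For independent events, P(both) = P(A) * P(B)
= 15% * 15%
= 225 / 100 %
= 2.25%

2.25%


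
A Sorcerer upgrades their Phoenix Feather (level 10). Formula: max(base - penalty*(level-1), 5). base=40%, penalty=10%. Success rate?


raw_rate = 40 - 10 * (10 - 1)
= 40 - 10 * 9
= 40 - 90
= -50
Apply floor: max(-50, 5) = 5%

5%


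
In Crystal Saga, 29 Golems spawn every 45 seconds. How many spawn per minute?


Spawns per minute = count * (60 / interval)
= 29 * (60 / 45)
= 29 * 1.3333
= 38.67

38.67 per minute


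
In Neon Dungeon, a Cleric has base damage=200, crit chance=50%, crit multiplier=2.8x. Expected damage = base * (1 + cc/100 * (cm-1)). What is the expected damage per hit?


E[dmg] = base * (1 + crit_chance * (crit_mult - 1))
cc as decimal = 50/100 = 0.5
cm - 1 = 2.8 - 1 = 1.8
Bonus factor = 0.5 * 1.8 = 0.9
Total multiplier = 1 + 0.9 = 1.9
Expected damage = 200 * 1.9 = 380.00

380.00 damage


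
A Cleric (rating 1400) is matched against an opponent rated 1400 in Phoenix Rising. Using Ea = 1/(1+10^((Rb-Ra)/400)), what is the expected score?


Elo expected score: Ea = 1/(1 + 10^((Rb-Ra)/400))
Rb - Ra = 1400 - 1400 = 0
(Rb-Ra)/400 = 0/400 = 0.0
10^0.0 = 1.0
Ea = 1/(1 + 1.0) = 1/2.0 = 0.5000

0.5000


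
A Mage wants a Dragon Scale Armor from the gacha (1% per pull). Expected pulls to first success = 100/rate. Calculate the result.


Expected pulls for a geometric distribution = 1/p = 100 / rate%
= 100 / 1
= 100.0

100.0 pulls


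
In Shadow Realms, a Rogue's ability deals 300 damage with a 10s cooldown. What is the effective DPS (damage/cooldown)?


DPS = damage / cooldown
= 300 / 10
= 30.00

30.00 DPS


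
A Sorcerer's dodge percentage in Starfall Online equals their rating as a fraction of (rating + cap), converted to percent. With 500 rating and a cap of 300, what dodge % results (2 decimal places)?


dodge% = 500 / (500 + 300) * 100
= 500 / 800 * 100
= 0.625 * 100
= 62.50%

62.50%


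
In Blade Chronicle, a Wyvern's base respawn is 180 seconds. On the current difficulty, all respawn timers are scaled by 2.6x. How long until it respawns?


Respawn time = base * multiplier
= 180 * 2.6
= 468.0 seconds

468.0 seconds


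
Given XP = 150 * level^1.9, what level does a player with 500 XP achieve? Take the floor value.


XP = 150 * level^1.9, so level = (XP / 150)^(1/1.9)
= (500 / 150)^(1/1.9)
= 3.3333^0.5263
= 1.8845
Floor: level = 1

level 1


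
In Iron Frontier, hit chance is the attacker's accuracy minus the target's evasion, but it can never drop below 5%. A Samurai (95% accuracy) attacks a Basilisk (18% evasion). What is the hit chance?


accuracy - evasion = 95 - 18 = 77
Apply floor: max(77, 5) = 77
Hit chance = 77%

77%


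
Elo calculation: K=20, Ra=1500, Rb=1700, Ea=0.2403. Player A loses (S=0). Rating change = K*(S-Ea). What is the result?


Elo update: delta = K * (S - Ea), where S = 0 (loses)
S - Ea = 0 - 0.2403 = -0.2403
Rating change = 20 * -0.2403
= -4.81

-4.81 rating points


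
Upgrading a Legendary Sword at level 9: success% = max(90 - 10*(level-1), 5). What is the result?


raw_rate = 90 - 10 * (9 - 1)
= 90 - 10 * 8
= 90 - 80
= 10
Apply floor: max(10, 5) = 10%

10%


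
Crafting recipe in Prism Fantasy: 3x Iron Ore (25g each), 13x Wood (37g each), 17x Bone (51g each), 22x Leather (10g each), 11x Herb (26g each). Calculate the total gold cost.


Cost breakdown:
  Iron Ore: 3 * 25 = 75
  Wood: 13 * 37 = 481
  Bone: 17 * 51 = 867
  Leather: 22 * 10 = 220
  Herb: 11 * 26 = 286
Total = 75 + 481 + 867 + 220 + 286 = 1929

1929 gold


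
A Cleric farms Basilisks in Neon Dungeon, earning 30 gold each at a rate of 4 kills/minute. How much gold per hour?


Gold per minute = 30 * 4 = 120
Gold per hour = 120 * 60 = 7200

7200 gold/hour


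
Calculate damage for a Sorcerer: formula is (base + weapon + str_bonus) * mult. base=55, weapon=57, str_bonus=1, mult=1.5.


Sum base + weapon + str = 55 + 57 + 1 = 113
Multiply by 1.5:
113 * 1.5 = 169.5

169.5 damage


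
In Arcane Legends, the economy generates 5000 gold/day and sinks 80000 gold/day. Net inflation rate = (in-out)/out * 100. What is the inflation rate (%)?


Net gold = 5000 - 80000 = -75000
Inflation rate = net / sunk * 100 = -75000 / 80000 * 100
= -0.9375 * 100
= -93.75%

-93.75%


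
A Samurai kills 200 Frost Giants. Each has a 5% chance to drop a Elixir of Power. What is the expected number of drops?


Expected drops = kills * (drop_rate / 100)
= 200 * (5 / 100)
= 200 * 0.05
= 10.0

10.0 drops


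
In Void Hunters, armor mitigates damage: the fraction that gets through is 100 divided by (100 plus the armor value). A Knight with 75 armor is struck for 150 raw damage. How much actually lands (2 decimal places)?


actual = 150 * 100 / (100 + 75)
= 150 * 100 / 175
= 15000 / 175
= 85.71

85.71 damage


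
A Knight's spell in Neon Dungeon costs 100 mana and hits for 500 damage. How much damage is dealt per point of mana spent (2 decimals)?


Efficiency = damage / mana
= 500 / 100
= 5.00

5.00 dmg/mana


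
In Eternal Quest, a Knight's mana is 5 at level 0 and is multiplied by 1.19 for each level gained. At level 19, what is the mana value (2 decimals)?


value = base * growth^level
= 5 * 1.19^19
= 5 * 27.251616
= 136.26

136.26 mana


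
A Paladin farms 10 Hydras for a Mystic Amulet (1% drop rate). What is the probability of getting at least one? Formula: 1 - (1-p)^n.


P(at least one) = 1 - P(none) = 1 - (1-p)^n
p = 1/100 = 0.01
1 - p = 0.99
(1 - p)^10 = 0.99^10 = 0.904382
P(at least one) = 1 - 0.904382 = 0.0956

0.0956


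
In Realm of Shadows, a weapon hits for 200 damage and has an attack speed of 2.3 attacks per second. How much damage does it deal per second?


DPS = damage * attack_speed
= 200 * 2.3
= 460.0

460.0 DPS


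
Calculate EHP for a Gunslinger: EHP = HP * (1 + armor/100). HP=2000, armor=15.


EHP = 2000 * (1 + 15/100)
= 2000 * (1 + 0.15)
= 2000 * 1.15
= 2300.0

2300.0 EHP


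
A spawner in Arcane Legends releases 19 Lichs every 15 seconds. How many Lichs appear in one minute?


Spawns per minute = count * (60 / interval)
= 19 * (60 / 15)
= 19 * 4.0
= 76.0

76.0 per minute


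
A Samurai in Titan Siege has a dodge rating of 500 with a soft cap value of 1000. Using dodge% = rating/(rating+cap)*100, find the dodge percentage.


dodge% = 500 / (500 + 1000) * 100
= 500 / 1500 * 100
= 0.333333 * 100
= 33.33%

33.33%


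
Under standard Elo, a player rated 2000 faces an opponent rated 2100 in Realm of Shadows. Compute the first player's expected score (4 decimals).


Elo expected score: Ea = 1/(1 + 10^((Rb-Ra)/400))
Rb - Ra = 2100 - 2000 = 100
(Rb-Ra)/400 = 100/400 = 0.25
10^0.25 = 1.778279
Ea = 1/(1 + 1.778279) = 1/2.778279 = 0.3599

0.3599


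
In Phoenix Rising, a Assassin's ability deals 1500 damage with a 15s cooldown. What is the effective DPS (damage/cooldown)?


DPS = damage / cooldown
= 1500 / 15
= 100.00

100.00 DPS


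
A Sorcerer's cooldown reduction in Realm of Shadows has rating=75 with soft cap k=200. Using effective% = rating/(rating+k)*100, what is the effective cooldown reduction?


effective% = rating / (rating + k) * 100
= 75 / (75 + 200) * 100
= 75 / 275 * 100
= 0.272727 * 100
= 27.27%

27.27%


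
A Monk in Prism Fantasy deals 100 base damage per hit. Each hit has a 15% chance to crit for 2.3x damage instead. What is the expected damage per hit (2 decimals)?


E[dmg] = base * (1 + crit_chance * (crit_mult - 1))
cc as decimal = 15/100 = 0.15
cm - 1 = 2.3 - 1 = 1.3
Bonus factor = 0.15 * 1.3 = 0.195
Total multiplier = 1 + 0.195 = 1.195
Expected damage = 100 * 1.195 = 119.50

119.50 damage


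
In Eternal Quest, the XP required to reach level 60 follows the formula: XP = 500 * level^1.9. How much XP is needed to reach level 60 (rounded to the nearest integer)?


XP = 500 * level^1.9
Substitute level = 60:
XP = 500 * 60^1.9
= 500 * 2390.4924
= 1195246

1195246 XP


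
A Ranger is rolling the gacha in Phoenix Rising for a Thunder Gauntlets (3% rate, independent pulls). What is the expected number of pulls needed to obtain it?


Expected pulls for a geometric distribution = 1/p = 100 / rate%
= 100 / 3
= 33.33

33.33 pulls


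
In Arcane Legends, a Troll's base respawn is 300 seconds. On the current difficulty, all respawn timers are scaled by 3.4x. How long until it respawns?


Respawn time = base * multiplier
= 300 * 3.4
= 1020.0 seconds

1020.0 seconds


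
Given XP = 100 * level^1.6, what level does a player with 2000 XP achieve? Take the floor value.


XP = 100 * level^1.6, so level = (XP / 100)^(1/1.6)
= (2000 / 100)^(1/1.6)
= 20.0^0.625
= 6.5034
Floor: level = 6

level 6


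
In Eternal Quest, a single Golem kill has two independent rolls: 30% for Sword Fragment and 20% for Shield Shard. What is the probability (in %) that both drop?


For independent events, P(both) = P(A) * P(B)
= 30% * 20%
= 600 / 100 %
= 6.0%

6.0%


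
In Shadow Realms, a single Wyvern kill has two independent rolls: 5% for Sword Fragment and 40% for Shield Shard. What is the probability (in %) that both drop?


For independent events, P(both) = P(A) * P(B)
= 5% * 40%
= 200 / 100 %
= 2.0%

2.0%


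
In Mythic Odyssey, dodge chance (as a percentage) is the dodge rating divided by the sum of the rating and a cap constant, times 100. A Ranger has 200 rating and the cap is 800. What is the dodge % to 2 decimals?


dodge% = 200 / (200 + 800) * 100
= 200 / 1000 * 100
= 0.2 * 100
= 20.00%

20.00%


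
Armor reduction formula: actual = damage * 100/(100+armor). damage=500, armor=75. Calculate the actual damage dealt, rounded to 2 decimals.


actual = 500 * 100 / (100 + 75)
= 500 * 100 / 175
= 50000 / 175
= 285.71

285.71 damage


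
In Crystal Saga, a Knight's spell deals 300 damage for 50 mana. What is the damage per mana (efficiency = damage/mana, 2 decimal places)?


Efficiency = damage / mana
= 300 / 50
= 6.00

6.00 dmg/mana


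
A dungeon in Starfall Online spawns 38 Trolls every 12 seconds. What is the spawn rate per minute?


Spawns per minute = count * (60 / interval)
= 38 * (60 / 12)
= 38 * 5.0
= 190.0

190.0 per minute


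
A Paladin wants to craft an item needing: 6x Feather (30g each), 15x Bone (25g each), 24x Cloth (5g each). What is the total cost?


Cost breakdown:
  Feather: 6 * 30 = 180
  Bone: 15 * 25 = 375
  Cloth: 24 * 5 = 120
Total = 180 + 375 + 120 = 675

675 gold


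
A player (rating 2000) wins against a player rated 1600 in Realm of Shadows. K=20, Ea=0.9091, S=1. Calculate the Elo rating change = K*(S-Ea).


Elo update: delta = K * (S - Ea), where S = 1 (wins)
S - Ea = 1 - 0.9091 = 0.0909
Rating change = 20 * 0.0909
= 1.82

1.82 rating points


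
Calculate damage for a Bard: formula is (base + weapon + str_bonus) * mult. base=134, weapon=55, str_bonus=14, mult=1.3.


Sum base + weapon + str = 134 + 55 + 14 = 203
Multiply by 1.3:
203 * 1.3 = 263.9

263.9 damage


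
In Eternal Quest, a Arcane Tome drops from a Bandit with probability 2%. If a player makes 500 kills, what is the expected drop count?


Expected drops = kills * (drop_rate / 100)
= 500 * (2 / 100)
= 500 * 0.02
= 10.0

10.0 drops


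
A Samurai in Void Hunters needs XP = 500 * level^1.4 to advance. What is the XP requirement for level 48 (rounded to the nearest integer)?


XP = 500 * level^1.4
Substitute level = 48:
XP = 500 * 48^1.4
= 500 * 225.8072
= 112904

112904 XP


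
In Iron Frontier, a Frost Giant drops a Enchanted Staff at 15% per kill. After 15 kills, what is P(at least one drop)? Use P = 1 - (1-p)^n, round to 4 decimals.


P(at least one) = 1 - P(none) = 1 - (1-p)^n
p = 15/100 = 0.15
1 - p = 0.85
(1 - p)^15 = 0.85^15 = 0.087354
P(at least one) = 1 - 0.087354 = 0.9126

0.9126


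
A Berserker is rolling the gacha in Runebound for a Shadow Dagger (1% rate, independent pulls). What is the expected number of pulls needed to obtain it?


Expected pulls for a geometric distribution = 1/p = 100 / rate%
= 100 / 1
= 100.0

100.0 pulls


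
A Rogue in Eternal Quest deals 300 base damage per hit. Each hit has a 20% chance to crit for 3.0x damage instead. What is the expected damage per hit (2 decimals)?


E[dmg] = base * (1 + crit_chance * (crit_mult - 1))
cc as decimal = 20/100 = 0.2
cm - 1 = 3.0 - 1 = 2.0
Bonus factor = 0.2 * 2.0 = 0.4
Total multiplier = 1 + 0.4 = 1.4
Expected damage = 300 * 1.4 = 420.00

420.00 damage


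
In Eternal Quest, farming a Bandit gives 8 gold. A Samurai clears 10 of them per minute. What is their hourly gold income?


Gold per minute = 8 * 10 = 80
Gold per hour = 80 * 60 = 4800

4800 gold/hour


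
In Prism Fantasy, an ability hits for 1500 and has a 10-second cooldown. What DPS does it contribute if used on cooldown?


DPS = damage / cooldown
= 1500 / 10
= 150.00

150.00 DPS


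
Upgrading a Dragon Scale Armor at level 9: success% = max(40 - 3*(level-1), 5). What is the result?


raw_rate = 40 - 3 * (9 - 1)
= 40 - 3 * 8
= 40 - 24
= 16
Apply floor: max(16, 5) = 16%

16%


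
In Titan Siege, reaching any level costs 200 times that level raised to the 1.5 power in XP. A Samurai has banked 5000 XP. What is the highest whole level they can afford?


XP = 200 * level^1.5, so level = (XP / 200)^(1/1.5)
= (5000 / 200)^(1/1.5)
= 25.0^0.6667
= 8.5499
Floor: level = 8

level 8


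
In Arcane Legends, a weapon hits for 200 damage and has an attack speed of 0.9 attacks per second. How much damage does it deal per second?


DPS = damage * attack_speed
= 200 * 0.9
= 180.0

180.0 DPS


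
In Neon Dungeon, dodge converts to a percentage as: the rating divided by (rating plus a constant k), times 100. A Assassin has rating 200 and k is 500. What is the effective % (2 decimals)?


effective% = rating / (rating + k) * 100
= 200 / (200 + 500) * 100
= 200 / 700 * 100
= 0.285714 * 100
= 28.57%

28.57%


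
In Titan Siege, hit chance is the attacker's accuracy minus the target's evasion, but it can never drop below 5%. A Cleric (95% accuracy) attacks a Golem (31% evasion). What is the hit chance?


accuracy - evasion = 95 - 31 = 64
Apply floor: max(64, 5) = 64
Hit chance = 64%

64%


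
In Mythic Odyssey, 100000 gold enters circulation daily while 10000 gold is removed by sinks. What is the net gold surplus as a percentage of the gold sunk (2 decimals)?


Net gold = 100000 - 10000 = 90000
Inflation rate = net / sunk * 100 = 90000 / 10000 * 100
= 9.0 * 100
= 900.00%

900.00%


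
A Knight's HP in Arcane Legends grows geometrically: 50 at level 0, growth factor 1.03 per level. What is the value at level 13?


value = base * growth^level
= 50 * 1.03^13
= 50 * 1.468534
= 73.43

73.43 HP


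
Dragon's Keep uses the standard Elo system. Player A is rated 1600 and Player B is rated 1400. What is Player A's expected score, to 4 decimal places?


Elo expected score: Ea = 1/(1 + 10^((Rb-Ra)/400))
Rb - Ra = 1400 - 1600 = -200
(Rb-Ra)/400 = -200/400 = -0.5
10^-0.5 = 0.316228
Ea = 1/(1 + 0.316228) = 1/1.316228 = 0.7597

0.7597


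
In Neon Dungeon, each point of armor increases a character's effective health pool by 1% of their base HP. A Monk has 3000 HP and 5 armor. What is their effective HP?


EHP = 3000 * (1 + 5/100)
= 3000 * (1 + 0.05)
= 3000 * 1.05
= 3150.0

3150.0 EHP


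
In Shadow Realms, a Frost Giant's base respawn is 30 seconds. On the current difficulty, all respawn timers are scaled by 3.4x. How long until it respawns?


Respawn time = base * multiplier
= 30 * 3.4
= 102.0 seconds

102.0 seconds


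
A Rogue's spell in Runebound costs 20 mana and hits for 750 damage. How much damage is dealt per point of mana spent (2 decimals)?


Efficiency = damage / mana
= 750 / 20
= 37.50

37.50 dmg/mana


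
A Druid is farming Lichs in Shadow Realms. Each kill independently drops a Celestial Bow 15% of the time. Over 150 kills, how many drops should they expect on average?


Expected drops = kills * (drop_rate / 100)
= 150 * (15 / 100)
= 150 * 0.15
= 22.5

22.5 drops


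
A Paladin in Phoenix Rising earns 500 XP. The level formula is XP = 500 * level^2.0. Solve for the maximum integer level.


XP = 500 * level^2.0, so level = (XP / 500)^(1/2.0)
= (500 / 500)^(1/2.0)
= 1.0^0.5
= 1.0
Floor: level = 1

level 1


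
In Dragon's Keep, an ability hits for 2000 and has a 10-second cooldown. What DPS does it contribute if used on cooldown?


DPS = damage / cooldown
= 2000 / 10
= 200.00

200.00 DPS


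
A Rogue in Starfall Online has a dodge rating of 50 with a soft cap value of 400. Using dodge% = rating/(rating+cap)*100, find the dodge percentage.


dodge% = 50 / (50 + 400) * 100
= 50 / 450 * 100
= 0.111111 * 100
= 11.11%

11.11%


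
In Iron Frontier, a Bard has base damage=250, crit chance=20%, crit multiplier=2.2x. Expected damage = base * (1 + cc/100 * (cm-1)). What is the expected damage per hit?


E[dmg] = base * (1 + crit_chance * (crit_mult - 1))
cc as decimal = 20/100 = 0.2
cm - 1 = 2.2 - 1 = 1.2
Bonus factor = 0.2 * 1.2 = 0.24
Total multiplier = 1 + 0.24 = 1.24
Expected damage = 250 * 1.24 = 310.00

310.00 damage


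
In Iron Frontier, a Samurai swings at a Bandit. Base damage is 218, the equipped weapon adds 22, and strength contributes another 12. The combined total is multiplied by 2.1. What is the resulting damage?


Sum base + weapon + str = 218 + 22 + 12 = 252
Multiply by 2.1:
252 * 2.1 = 529.2

529.2 damage


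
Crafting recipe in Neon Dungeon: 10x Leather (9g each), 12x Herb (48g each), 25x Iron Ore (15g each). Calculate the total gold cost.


Cost breakdown:
  Leather: 10 * 9 = 90
  Herb: 12 * 48 = 576
  Iron Ore: 25 * 15 = 375
Total = 90 + 576 + 375 = 1041

1041 gold


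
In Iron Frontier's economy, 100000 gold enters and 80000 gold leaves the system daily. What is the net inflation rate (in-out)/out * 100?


Net gold = 100000 - 80000 = 20000
Inflation rate = net / sunk * 100 = 20000 / 80000 * 100
= 0.25 * 100
= 25.00%

25.00%


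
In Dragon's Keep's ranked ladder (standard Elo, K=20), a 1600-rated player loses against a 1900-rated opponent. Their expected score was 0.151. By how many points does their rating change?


Elo update: delta = K * (S - Ea), where S = 0 (loses)
S - Ea = 0 - 0.151 = -0.151
Rating change = 20 * -0.151
= -3.02

-3.02 rating points


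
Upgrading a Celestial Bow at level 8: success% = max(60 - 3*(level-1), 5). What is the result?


raw_rate = 60 - 3 * (8 - 1)
= 60 - 3 * 7
= 60 - 21
= 39
Apply floor: max(39, 5) = 39%

39%


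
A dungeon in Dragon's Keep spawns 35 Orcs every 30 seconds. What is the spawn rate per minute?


Spawns per minute = count * (60 / interval)
= 35 * (60 / 30)
= 35 * 2.0
= 70.0

70.0 per minute


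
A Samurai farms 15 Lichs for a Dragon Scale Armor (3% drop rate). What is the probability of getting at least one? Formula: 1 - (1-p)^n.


P(at least one) = 1 - P(none) = 1 - (1-p)^n
p = 3/100 = 0.03
1 - p = 0.97
(1 - p)^15 = 0.97^15 = 0.633251
P(at least one) = 1 - 0.633251 = 0.3667

0.3667


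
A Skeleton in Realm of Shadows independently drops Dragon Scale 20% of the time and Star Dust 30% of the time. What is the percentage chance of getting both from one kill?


For independent events, P(both) = P(A) * P(B)
= 20% * 30%
= 600 / 100 %
= 6.0%

6.0%


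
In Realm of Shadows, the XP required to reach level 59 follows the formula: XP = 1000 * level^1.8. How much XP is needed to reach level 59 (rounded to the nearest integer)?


XP = 1000 * level^1.8
Substitute level = 59:
XP = 1000 * 59^1.8
= 1000 * 1540.0457
= 1540046

1540046 XP


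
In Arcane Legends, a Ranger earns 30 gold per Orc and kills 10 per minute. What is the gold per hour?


Gold per minute = 30 * 10 = 300
Gold per hour = 300 * 60 = 18000

18000 gold/hour


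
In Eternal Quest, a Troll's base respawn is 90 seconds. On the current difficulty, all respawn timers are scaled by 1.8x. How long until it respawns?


Respawn time = base * multiplier
= 90 * 1.8
= 162.0 seconds

162.0 seconds


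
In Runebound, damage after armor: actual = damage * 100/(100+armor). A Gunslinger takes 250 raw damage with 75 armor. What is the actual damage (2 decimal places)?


actual = 250 * 100 / (100 + 75)
= 250 * 100 / 175
= 25000 / 175
= 142.86

142.86 damage


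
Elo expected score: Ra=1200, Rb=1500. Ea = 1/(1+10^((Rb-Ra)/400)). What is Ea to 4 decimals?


Elo expected score: Ea = 1/(1 + 10^((Rb-Ra)/400))
Rb - Ra = 1500 - 1200 = 300
(Rb-Ra)/400 = 300/400 = 0.75
10^0.75 = 5.623413
Ea = 1/(1 + 5.623413) = 1/6.623413 = 0.1510

0.1510


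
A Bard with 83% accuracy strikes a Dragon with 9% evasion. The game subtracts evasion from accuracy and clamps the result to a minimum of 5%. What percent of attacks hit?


accuracy - evasion = 83 - 9 = 74
Apply floor: max(74, 5) = 74
Hit chance = 74%

74%


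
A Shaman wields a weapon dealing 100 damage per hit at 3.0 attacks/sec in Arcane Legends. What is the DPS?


DPS = damage * attack_speed
= 100 * 3.0
= 300.0

300.0 DPS


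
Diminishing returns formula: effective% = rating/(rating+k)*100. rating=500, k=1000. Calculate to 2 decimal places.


effective% = rating / (rating + k) * 100
= 500 / (500 + 1000) * 100
= 500 / 1500 * 100
= 0.333333 * 100
= 33.33%

33.33%


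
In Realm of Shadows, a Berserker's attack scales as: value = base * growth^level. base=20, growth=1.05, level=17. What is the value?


value = base * growth^level
= 20 * 1.05^17
= 20 * 2.292018
= 45.84

45.84 attack


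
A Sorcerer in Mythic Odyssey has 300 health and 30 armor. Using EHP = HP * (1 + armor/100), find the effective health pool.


EHP = 300 * (1 + 30/100)
= 300 * (1 + 0.3)
= 300 * 1.3
= 390.0

390.0 EHP


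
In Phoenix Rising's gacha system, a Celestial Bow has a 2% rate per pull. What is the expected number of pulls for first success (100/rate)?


Expected pulls for a geometric distribution = 1/p = 100 / rate%
= 100 / 2
= 50.0

50.0 pulls


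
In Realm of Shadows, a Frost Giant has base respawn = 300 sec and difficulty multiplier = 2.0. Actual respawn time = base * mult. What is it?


Respawn time = base * multiplier
= 300 * 2.0
= 600.0 seconds

600.0 seconds


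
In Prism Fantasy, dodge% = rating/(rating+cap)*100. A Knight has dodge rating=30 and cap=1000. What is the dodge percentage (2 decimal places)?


dodge% = 30 / (30 + 1000) * 100
= 30 / 1030 * 100
= 0.029126 * 100
= 2.91%

2.91%


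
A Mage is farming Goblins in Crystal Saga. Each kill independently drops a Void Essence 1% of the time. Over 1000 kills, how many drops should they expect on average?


Expected drops = kills * (drop_rate / 100)
= 1000 * (1 / 100)
= 1000 * 0.01
= 10.0

10.0 drops


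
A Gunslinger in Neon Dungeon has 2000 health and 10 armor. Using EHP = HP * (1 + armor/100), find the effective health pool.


EHP = 2000 * (1 + 10/100)
= 2000 * (1 + 0.1)
= 2000 * 1.1
= 2200.0

2200.0 EHP


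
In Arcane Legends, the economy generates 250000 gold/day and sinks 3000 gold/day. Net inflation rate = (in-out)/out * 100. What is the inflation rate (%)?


Net gold = 250000 - 3000 = 247000
Inflation rate = net / sunk * 100 = 247000 / 3000 * 100
= 82.333333 * 100
= 8233.33%

8233.33%


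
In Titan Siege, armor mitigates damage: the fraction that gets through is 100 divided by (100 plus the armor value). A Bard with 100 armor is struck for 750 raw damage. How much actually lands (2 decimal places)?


actual = 750 * 100 / (100 + 100)
= 750 * 100 / 200
= 75000 / 200
= 375.00

375.00 damage


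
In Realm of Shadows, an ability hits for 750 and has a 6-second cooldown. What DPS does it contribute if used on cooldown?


DPS = damage / cooldown
= 750 / 6
= 125.00

125.00 DPS


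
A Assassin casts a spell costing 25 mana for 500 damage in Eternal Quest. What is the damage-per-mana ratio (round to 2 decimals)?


Efficiency = damage / mana
= 500 / 25
= 20.00

20.00 dmg/mana


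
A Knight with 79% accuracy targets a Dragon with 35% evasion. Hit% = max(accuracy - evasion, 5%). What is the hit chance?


accuracy - evasion = 79 - 35 = 44
Apply floor: max(44, 5) = 44
Hit chance = 44%

44%


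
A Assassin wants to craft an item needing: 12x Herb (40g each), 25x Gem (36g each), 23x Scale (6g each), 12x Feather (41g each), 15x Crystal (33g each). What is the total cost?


Cost breakdown:
  Herb: 12 * 40 = 480
  Gem: 25 * 36 = 900
  Scale: 23 * 6 = 138
  Feather: 12 * 41 = 492
  Crystal: 15 * 33 = 495
Total = 480 + 900 + 138 + 492 + 495 = 2505

2505 gold


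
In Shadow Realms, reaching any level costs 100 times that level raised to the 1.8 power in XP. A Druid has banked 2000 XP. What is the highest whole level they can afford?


XP = 100 * level^1.8, so level = (XP / 100)^(1/1.8)
= (2000 / 100)^(1/1.8)
= 20.0^0.5556
= 5.282
Floor: level = 5

level 5


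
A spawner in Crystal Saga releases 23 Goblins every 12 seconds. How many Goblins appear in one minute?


Spawns per minute = count * (60 / interval)
= 23 * (60 / 12)
= 23 * 5.0
= 115.0

115.0 per minute


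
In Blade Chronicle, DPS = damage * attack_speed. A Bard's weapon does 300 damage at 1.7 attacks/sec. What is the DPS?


DPS = damage * attack_speed
= 300 * 1.7
= 510.0

510.0 DPS


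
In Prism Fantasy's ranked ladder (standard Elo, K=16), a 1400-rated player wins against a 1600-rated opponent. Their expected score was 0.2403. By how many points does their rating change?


Elo update: delta = K * (S - Ea), where S = 1 (wins)
S - Ea = 1 - 0.2403 = 0.7597
Rating change = 16 * 0.7597
= 12.16

12.16 rating points


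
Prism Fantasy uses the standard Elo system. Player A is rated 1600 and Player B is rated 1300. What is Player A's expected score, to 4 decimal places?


Elo expected score: Ea = 1/(1 + 10^((Rb-Ra)/400))
Rb - Ra = 1300 - 1600 = -300
(Rb-Ra)/400 = -300/400 = -0.75
10^-0.75 = 0.177828
Ea = 1/(1 + 0.177828) = 1/1.177828 = 0.8490

0.8490


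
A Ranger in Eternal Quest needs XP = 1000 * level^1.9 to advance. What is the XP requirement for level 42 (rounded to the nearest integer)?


XP = 1000 * level^1.9
Substitute level = 42:
XP = 1000 * 42^1.9
= 1000 * 1213.8741
= 1213874

1213874 XP


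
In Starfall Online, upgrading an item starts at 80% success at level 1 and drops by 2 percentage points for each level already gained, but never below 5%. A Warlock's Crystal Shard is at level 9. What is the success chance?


raw_rate = 80 - 2 * (9 - 1)
= 80 - 2 * 8
= 80 - 16
= 64
Apply floor: max(64, 5) = 64%

64%


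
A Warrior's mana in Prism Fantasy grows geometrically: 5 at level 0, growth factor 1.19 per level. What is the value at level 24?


value = base * growth^level
= 5 * 1.19^24
= 5 * 65.031994
= 325.16

325.16 mana
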